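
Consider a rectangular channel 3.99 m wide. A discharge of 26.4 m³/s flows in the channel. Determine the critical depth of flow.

y_c = 1.65 m

For a rectangular channel, critical depth y_c = (q²/g)^(1/3) where q = Q/b = 26.4/3.99 = 6.617 m²/s.
So y_c = (6.617²/9.81)^(1/3) = 1.65 m.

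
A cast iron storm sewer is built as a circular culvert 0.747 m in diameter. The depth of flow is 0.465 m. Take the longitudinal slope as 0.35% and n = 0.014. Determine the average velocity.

V = 1.5 m/s

For a circular section of diameter D = 0.747 m at depth y = 0.465 m, the central angle is θ = 2 arccos(1 − 2y/D) = 3.637 rad. Then A = (D²/8)(θ − sin θ) = 0.2868 m² and P = Dθ/2 = 1.358 m.
Hydraulic radius R = A/P = 0.2868/1.358 = 0.2111 m.
From Manning's equation, V = (1/n) R^(2/3) S^(1/2) = (1/0.014) × 0.2111^(2/3) × 0.0035^(1/2) = 1.5 m/s.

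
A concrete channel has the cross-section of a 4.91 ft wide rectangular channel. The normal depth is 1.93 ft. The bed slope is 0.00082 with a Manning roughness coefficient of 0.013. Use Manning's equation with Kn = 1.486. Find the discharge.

Q = 32.7 ft³/s

Flow area A = b·y = 4.91 × 1.93 = 9.476 ft². Wetted perimeter P = b + 2y = 4.91 + 2×1.93 = 8.77 ft.
Hydraulic radius R = A/P = 9.476/8.77 = 1.081 ft.
Manning's equation: Q = (1.486/n) A R^(2/3) S^(1/2) = (1.486/0.013) × 9.476 × 1.081^(2/3) × 0.00082^(1/2) = 32.7 ft³/s.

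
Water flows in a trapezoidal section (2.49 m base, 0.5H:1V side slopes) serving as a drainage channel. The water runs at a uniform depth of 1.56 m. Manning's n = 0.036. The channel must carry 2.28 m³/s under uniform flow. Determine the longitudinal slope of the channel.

S = 0.00032

With bottom width b = 2.49 m and side slope z = 0.5: A = (b + zy)y = (2.49 + 0.5×1.56)×1.56 = 5.101 m²; P = b + 2y√(1+z²) = 2.49 + 2×1.56×1.118 = 5.978 m.
Hydraulic radius R = A/P = 5.101/5.978 = 0.8533 m.
From Manning's equation, S = [nQ / (1 A R^(2/3))]² = [0.036 × 2.28 / (1 × 5.101 × 0.8533^(2/3))]² = 0.00032.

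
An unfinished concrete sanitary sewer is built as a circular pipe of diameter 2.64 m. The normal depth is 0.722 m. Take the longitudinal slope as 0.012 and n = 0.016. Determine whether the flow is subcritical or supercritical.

supercritical

For a circular section of diameter D = 2.64 m at depth y = 0.722 m, the central angle is θ = 2 arccos(1 − 2y/D) = 2.201 rad. Then A = (D²/8)(θ − sin θ) = 1.214 m² and P = Dθ/2 = 2.906 m.
Hydraulic radius R = A/P = 1.214/2.906 = 0.4178 m.
V = (1/n) R^(2/3) √S = (1/0.016) × 0.4178^(2/3) × √0.012 = 3.826 m/s. Hydraulic depth D_h = A/T = 1.214/2.354 = 0.5158 m.
Froude number Fr = V/√(g·D_h) = 3.826/√(9.81×0.5158) = 1.7, which is greater than 1, so the flow is supercritical.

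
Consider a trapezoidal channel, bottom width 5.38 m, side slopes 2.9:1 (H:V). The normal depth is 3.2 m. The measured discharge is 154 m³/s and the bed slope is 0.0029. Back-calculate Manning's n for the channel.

n = 0.0249

With bottom width b = 5.38 m and side slope z = 2.9: A = (b + zy)y = (5.38 + 2.9×3.2)×3.2 = 46.91 m²; P = b + 2y√(1+z²) = 5.38 + 2×3.2×3.068 = 25.01 m.
Hydraulic radius R = A/P = 46.91/25.01 = 1.876 m.
Rearranging Manning's equation: n = (1/Q) A R^(2/3) S^(1/2) = (1/154) × 46.91 × 1.876^(2/3) × √0.0029 = 0.0249.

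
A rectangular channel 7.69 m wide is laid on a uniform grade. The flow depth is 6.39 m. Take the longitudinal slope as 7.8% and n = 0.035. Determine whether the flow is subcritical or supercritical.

Flow area A = b·y = 7.69 × 6.39 = 49.14 m². Wetted perimeter P = b + 2y = 7.69 + 2×6.39 = 20.47 m.
Hydraulic radius R = A/P = 49.14/20.47 = 2.401 m.
V = (1/n) R^(2/3) √S = (1/0.035) × 2.401^(2/3) × √0.078 = 14.31 m/s. Hydraulic depth D_h = A/T = 49.14/7.69 = 6.39 m.
Froude number Fr = V/√(g·D_h) = 14.31/√(9.81×6.39) = 1.81, which is greater than 1, so the flow is supercritical.

supercritical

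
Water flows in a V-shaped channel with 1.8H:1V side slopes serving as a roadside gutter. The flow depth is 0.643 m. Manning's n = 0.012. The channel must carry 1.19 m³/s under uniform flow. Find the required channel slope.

For a triangular section with side slope z = 1.8: A = zy² = 1.8×0.643² = 0.7442 m²; P = 2y√(1+z²) = 2×0.643×2.059 = 2.648 m.
Hydraulic radius R = A/P = 0.7442/2.648 = 0.281 m.
From Manning's equation, S = [nQ / (1 A R^(2/3))]² = [0.012 × 1.19 / (1 × 0.7442 × 0.281^(2/3))]² = 0.002.

S = 0.002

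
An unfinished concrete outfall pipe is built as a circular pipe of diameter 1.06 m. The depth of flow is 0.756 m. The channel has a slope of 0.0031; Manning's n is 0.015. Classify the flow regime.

For a circular section of diameter D = 1.06 m at depth y = 0.756 m, the central angle is θ = 2 arccos(1 − 2y/D) = 4.023 rad. Then A = (D²/8)(θ − sin θ) = 0.6733 m² and P = Dθ/2 = 2.132 m.
Hydraulic radius R = A/P = 0.6733/2.132 = 0.3158 m.
V = (1/n) R^(2/3) √S = (1/0.015) × 0.3158^(2/3) × √0.0031 = 1.721 m/s. Hydraulic depth D_h = A/T = 0.6733/0.9588 = 0.7023 m.
Froude number Fr = V/√(g·D_h) = 1.721/√(9.81×0.7023) = 0.656, which is less than 1, so the flow is subcritical.

subcritical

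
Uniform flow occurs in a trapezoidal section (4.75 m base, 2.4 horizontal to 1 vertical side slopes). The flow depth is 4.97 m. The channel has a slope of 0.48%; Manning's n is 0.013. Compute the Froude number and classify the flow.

With bottom width b = 4.75 m and side slope z = 2.4: A = (b + zy)y = (4.75 + 2.4×4.97)×4.97 = 82.89 m²; P = b + 2y√(1+z²) = 4.75 + 2×4.97×2.6 = 30.59 m.
Hydraulic radius R = A/P = 82.89/30.59 = 2.709 m.
V = (1/n) R^(2/3) √S = (1/0.013) × 2.709^(2/3) × √0.0048 = 10.36 m/s. Hydraulic depth D_h = A/T = 82.89/28.61 = 2.898 m.
Froude number Fr = V/√(g·D_h) = 10.36/√(9.81×2.898) = 1.94, which is greater than 1, so the flow is supercritical.

supercritical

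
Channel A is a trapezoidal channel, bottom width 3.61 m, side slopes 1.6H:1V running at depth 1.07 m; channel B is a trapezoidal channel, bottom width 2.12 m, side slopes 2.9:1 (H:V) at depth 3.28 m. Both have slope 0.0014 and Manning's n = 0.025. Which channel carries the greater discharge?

channel B

Channel A: With bottom width b = 3.61 m and side slope z = 1.6: A = (b + zy)y = (3.61 + 1.6×1.07)×1.07 = 5.695 m²; P = b + 2y√(1+z²) = 3.61 + 2×1.07×1.887 = 7.648 m. Hydraulic radius R = A/P = 5.695/7.648 = 0.7446 m. Q_A = (1/0.025)·5.695·0.7446^(2/3)·√0.0014 = 7.002 m³/s.
Channel B: With bottom width b = 2.12 m and side slope z = 2.9: A = (b + zy)y = (2.12 + 2.9×3.28)×3.28 = 38.15 m²; P = b + 2y√(1+z²) = 2.12 + 2×3.28×3.068 = 22.24 m. Hydraulic radius R = A/P = 38.15/22.24 = 1.715 m. Q_B = (1/0.025)·38.15·1.715^(2/3)·√0.0014 = 81.82 m³/s.
Q_A = 7.002 m³/s vs Q_B = 81.82 m³/s, so channel B carries more.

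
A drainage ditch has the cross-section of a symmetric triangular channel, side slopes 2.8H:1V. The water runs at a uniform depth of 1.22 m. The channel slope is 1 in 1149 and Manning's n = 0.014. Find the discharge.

Q = 6.07 m³/s

For a triangular section with side slope z = 2.8: A = zy² = 2.8×1.22² = 4.168 m²; P = 2y√(1+z²) = 2×1.22×2.973 = 7.255 m.
Hydraulic radius R = A/P = 4.168/7.255 = 0.5745 m.
Manning's equation: Q = (1/n) A R^(2/3) S^(1/2) = (1/0.014) × 4.168 × 0.5745^(2/3) × 0.0008703^(1/2) = 6.07 m³/s.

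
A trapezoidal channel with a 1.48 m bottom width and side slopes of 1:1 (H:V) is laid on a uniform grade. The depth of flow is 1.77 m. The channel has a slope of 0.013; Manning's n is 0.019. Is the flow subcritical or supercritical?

supercritical

With bottom width b = 1.48 m and side slope z = 1: A = (b + zy)y = (1.48 + 1×1.77)×1.77 = 5.753 m²; P = b + 2y√(1+z²) = 1.48 + 2×1.77×1.414 = 6.486 m.
Hydraulic radius R = A/P = 5.753/6.486 = 0.8869 m.
V = (1/n) R^(2/3) √S = (1/0.019) × 0.8869^(2/3) × √0.013 = 5.539 m/s. Hydraulic depth D_h = A/T = 5.753/5.02 = 1.146 m.
Froude number Fr = V/√(g·D_h) = 5.539/√(9.81×1.146) = 1.65, which is greater than 1, so the flow is supercritical.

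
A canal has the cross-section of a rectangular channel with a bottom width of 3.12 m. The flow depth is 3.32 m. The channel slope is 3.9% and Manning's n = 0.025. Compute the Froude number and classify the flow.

Flow area A = b·y = 3.12 × 3.32 = 10.36 m². Wetted perimeter P = b + 2y = 3.12 + 2×3.32 = 9.76 m.
Hydraulic radius R = A/P = 10.36/9.76 = 1.061 m.
V = (1/n) R^(2/3) √S = (1/0.025) × 1.061^(2/3) × √0.039 = 8.219 m/s. Hydraulic depth D_h = A/T = 10.36/3.12 = 3.32 m.
Froude number Fr = V/√(g·D_h) = 8.219/√(9.81×3.32) = 1.44, which is greater than 1, so the flow is supercritical.

supercritical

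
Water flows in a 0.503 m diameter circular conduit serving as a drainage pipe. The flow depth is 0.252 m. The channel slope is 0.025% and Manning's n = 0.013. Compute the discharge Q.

For a circular section of diameter D = 0.503 m at depth y = 0.252 m, the central angle is θ = 2 arccos(1 − 2y/D) = 3.146 rad. Then A = (D²/8)(θ − sin θ) = 0.09961 m² and P = Dθ/2 = 0.7911 m.
Hydraulic radius R = A/P = 0.09961/0.7911 = 0.1259 m.
Manning's equation: Q = (1/n) A R^(2/3) S^(1/2) = (1/0.013) × 0.09961 × 0.1259^(2/3) × 0.00025^(1/2) = 0.0304 m³/s.

Q = 0.0304 m³/s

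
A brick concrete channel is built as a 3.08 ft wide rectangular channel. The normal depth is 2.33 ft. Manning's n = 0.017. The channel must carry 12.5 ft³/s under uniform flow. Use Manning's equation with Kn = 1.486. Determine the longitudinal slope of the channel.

S = 0.000439

Flow area A = b·y = 3.08 × 2.33 = 7.176 ft². Wetted perimeter P = b + 2y = 3.08 + 2×2.33 = 7.74 ft.
Hydraulic radius R = A/P = 7.176/7.74 = 0.9272 ft.
From Manning's equation, S = [nQ / (1.486 A R^(2/3))]² = [0.017 × 12.5 / (1.486 × 7.176 × 0.9272^(2/3))]² = 0.000439.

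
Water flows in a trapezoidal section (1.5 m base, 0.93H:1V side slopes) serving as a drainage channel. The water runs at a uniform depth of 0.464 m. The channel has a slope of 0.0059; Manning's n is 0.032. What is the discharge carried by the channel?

With bottom width b = 1.5 m and side slope z = 0.93: A = (b + zy)y = (1.5 + 0.93×0.464)×0.464 = 0.8962 m²; P = b + 2y√(1+z²) = 1.5 + 2×0.464×1.366 = 2.767 m.
Hydraulic radius R = A/P = 0.8962/2.767 = 0.3239 m.
Manning's equation: Q = (1/n) A R^(2/3) S^(1/2) = (1/0.032) × 0.8962 × 0.3239^(2/3) × 0.0059^(1/2) = 1.01 m³/s.

Q = 1.01 m³/s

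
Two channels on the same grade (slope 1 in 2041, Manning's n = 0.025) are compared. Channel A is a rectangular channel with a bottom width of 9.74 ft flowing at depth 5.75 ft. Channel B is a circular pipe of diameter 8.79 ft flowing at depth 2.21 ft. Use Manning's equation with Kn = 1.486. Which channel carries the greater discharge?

channel A

Channel A: Flow area A = b·y = 9.74 × 5.75 = 56.01 ft². Wetted perimeter P = b + 2y = 9.74 + 2×5.75 = 21.24 ft. Hydraulic radius R = A/P = 56.01/21.24 = 2.637 ft. Q_A = (1.486/0.025)·56.01·2.637^(2/3)·√0.00049 = 140.6 ft³/s.
Channel B: For a circular section of diameter D = 8.79 ft at depth y = 2.21 ft, the central angle is θ = 2 arccos(1 − 2y/D) = 2.101 rad. Then A = (D²/8)(θ − sin θ) = 11.96 ft² and P = Dθ/2 = 9.234 ft. Hydraulic radius R = A/P = 11.96/9.234 = 1.295 ft. Q_B = (1.486/0.025)·11.96·1.295^(2/3)·√0.00049 = 18.69 ft³/s.
Q_A = 140.6 ft³/s vs Q_B = 18.69 ft³/s, so channel A carries more.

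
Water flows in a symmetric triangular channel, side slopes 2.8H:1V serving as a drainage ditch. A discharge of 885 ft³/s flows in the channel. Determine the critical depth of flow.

At critical depth, Q² T / (g A³) = 1, i.e. A³/T = Q²/g = 885²/32.2 = 24320.
Try y = 7.12 ft: A³/T = 71730 — over.
Try y = 4.21 ft: A³/T = 5184 — short.
Try y = 5.74 ft: A³/T = 24430 — ≈ 24320.

y_c = 5.74 ft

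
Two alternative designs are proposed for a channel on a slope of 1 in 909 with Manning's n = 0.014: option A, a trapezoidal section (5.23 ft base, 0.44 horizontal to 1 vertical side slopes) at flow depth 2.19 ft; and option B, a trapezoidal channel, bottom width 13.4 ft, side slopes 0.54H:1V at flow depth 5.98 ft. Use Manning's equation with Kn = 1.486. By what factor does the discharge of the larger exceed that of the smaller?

Channel A: With bottom width b = 5.23 ft and side slope z = 0.44: A = (b + zy)y = (5.23 + 0.44×2.19)×2.19 = 13.56 ft²; P = b + 2y√(1+z²) = 5.23 + 2×2.19×1.093 = 10.02 ft. Hydraulic radius R = A/P = 13.56/10.02 = 1.354 ft. Q_A = (1.486/0.014)·13.56·1.354^(2/3)·√0.0011 = 58.45 ft³/s.
Channel B: With bottom width b = 13.4 ft and side slope z = 0.54: A = (b + zy)y = (13.4 + 0.54×5.98)×5.98 = 99.44 ft²; P = b + 2y√(1+z²) = 13.4 + 2×5.98×1.136 = 26.99 ft. Hydraulic radius R = A/P = 99.44/26.99 = 3.684 ft. Q_B = (1.486/0.014)·99.44·3.684^(2/3)·√0.0011 = 835.1 ft³/s.
The larger discharge is 835.1 ft³/s and the smaller is 58.45 ft³/s; the ratio is 14.3.

14.3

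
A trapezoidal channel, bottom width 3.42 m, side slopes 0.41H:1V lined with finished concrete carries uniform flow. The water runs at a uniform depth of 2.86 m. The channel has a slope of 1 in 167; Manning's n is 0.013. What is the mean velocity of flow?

With bottom width b = 3.42 m and side slope z = 0.41: A = (b + zy)y = (3.42 + 0.41×2.86)×2.86 = 13.13 m²; P = b + 2y√(1+z²) = 3.42 + 2×2.86×1.081 = 9.602 m.
Hydraulic radius R = A/P = 13.13/9.602 = 1.368 m.
From Manning's equation, V = (1/n) R^(2/3) S^(1/2) = (1/0.013) × 1.368^(2/3) × 0.005988^(1/2) = 7.34 m/s.

V = 7.34 m/s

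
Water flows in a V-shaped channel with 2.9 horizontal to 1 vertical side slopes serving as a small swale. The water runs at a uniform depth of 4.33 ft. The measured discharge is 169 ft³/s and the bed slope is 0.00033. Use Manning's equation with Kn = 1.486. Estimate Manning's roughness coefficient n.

For a triangular section with side slope z = 2.9: A = zy² = 2.9×4.33² = 54.37 ft²; P = 2y√(1+z²) = 2×4.33×3.068 = 26.57 ft.
Hydraulic radius R = A/P = 54.37/26.57 = 2.047 ft.
Rearranging Manning's equation: n = (1.486/Q) A R^(2/3) S^(1/2) = (1.486/169) × 54.37 × 2.047^(2/3) × √0.00033 = 0.014.

n = 0.014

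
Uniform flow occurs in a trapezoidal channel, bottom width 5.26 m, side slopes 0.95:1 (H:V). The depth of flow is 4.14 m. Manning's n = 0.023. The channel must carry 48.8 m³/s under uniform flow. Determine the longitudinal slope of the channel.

With bottom width b = 5.26 m and side slope z = 0.95: A = (b + zy)y = (5.26 + 0.95×4.14)×4.14 = 38.06 m²; P = b + 2y√(1+z²) = 5.26 + 2×4.14×1.379 = 16.68 m.
Hydraulic radius R = A/P = 38.06/16.68 = 2.282 m.
From Manning's equation, S = [nQ / (1 A R^(2/3))]² = [0.023 × 48.8 / (1 × 38.06 × 2.282^(2/3))]² = 0.00029.

S = 0.00029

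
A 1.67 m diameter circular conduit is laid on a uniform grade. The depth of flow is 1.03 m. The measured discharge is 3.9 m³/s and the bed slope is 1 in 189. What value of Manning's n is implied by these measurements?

For a circular section of diameter D = 1.67 m at depth y = 1.03 m, the central angle is θ = 2 arccos(1 − 2y/D) = 3.613 rad. Then A = (D²/8)(θ − sin θ) = 1.418 m² and P = Dθ/2 = 3.017 m.
Hydraulic radius R = A/P = 1.418/3.017 = 0.47 m.
Rearranging Manning's equation: n = (1/Q) A R^(2/3) S^(1/2) = (1/3.9) × 1.418 × 0.47^(2/3) × √0.005291 = 0.016.

n = 0.016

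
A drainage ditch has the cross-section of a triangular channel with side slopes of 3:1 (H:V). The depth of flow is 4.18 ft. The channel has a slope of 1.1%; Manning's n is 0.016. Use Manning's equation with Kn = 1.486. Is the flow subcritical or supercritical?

For a triangular section with side slope z = 3: A = zy² = 3×4.18² = 52.42 ft²; P = 2y√(1+z²) = 2×4.18×3.162 = 26.44 ft.
Hydraulic radius R = A/P = 52.42/26.44 = 1.983 ft.
V = (1.486/n) R^(2/3) √S = (1.486/0.016) × 1.983^(2/3) × √0.011 = 15.37 ft/s. Hydraulic depth D_h = A/T = 52.42/25.08 = 2.09 ft.
Froude number Fr = V/√(g·D_h) = 15.37/√(32.2×2.09) = 1.87, which is greater than 1, so the flow is supercritical.

supercritical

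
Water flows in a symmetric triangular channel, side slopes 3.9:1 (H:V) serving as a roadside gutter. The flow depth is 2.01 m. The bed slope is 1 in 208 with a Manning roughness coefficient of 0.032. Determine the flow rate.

For a triangular section with side slope z = 3.9: A = zy² = 3.9×2.01² = 15.76 m²; P = 2y√(1+z²) = 2×2.01×4.026 = 16.19 m.
Hydraulic radius R = A/P = 15.76/16.19 = 0.9735 m.
Manning's equation: Q = (1/n) A R^(2/3) S^(1/2) = (1/0.032) × 15.76 × 0.9735^(2/3) × 0.004808^(1/2) = 33.5 m³/s.

Q = 33.5 m³/s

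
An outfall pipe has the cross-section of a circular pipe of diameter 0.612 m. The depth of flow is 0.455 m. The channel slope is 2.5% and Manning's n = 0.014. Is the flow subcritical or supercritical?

supercritical

For a circular section of diameter D = 0.612 m at depth y = 0.455 m, the central angle is θ = 2 arccos(1 − 2y/D) = 4.159 rad. Then A = (D²/8)(θ − sin θ) = 0.2345 m² and P = Dθ/2 = 1.273 m.
Hydraulic radius R = A/P = 0.2345/1.273 = 0.1843 m.
V = (1/n) R^(2/3) √S = (1/0.014) × 0.1843^(2/3) × √0.025 = 3.657 m/s. Hydraulic depth D_h = A/T = 0.2345/0.5345 = 0.4387 m.
Froude number Fr = V/√(g·D_h) = 3.657/√(9.81×0.4387) = 1.76, which is greater than 1, so the flow is supercritical.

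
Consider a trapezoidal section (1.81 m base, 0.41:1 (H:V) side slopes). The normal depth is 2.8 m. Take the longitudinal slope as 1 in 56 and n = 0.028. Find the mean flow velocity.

V = 4.94 m/s

With bottom width b = 1.81 m and side slope z = 0.41: A = (b + zy)y = (1.81 + 0.41×2.8)×2.8 = 8.282 m²; P = b + 2y√(1+z²) = 1.81 + 2×2.8×1.081 = 7.862 m.
Hydraulic radius R = A/P = 8.282/7.862 = 1.053 m.
From Manning's equation, V = (1/n) R^(2/3) S^(1/2) = (1/0.028) × 1.053^(2/3) × 0.01786^(1/2) = 4.94 m/s.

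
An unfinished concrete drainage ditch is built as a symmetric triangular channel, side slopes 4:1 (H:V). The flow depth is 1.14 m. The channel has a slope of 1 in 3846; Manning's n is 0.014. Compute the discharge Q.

Q = 4.03 m³/s

For a triangular section with side slope z = 4: A = zy² = 4×1.14² = 5.198 m²; P = 2y√(1+z²) = 2×1.14×4.123 = 9.401 m.
Hydraulic radius R = A/P = 5.198/9.401 = 0.553 m.
Manning's equation: Q = (1/n) A R^(2/3) S^(1/2) = (1/0.014) × 5.198 × 0.553^(2/3) × 0.00026^(1/2) = 4.03 m³/s.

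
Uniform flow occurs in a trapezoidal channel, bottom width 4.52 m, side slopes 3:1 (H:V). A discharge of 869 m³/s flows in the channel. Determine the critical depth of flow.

At critical depth, Q² T / (g A³) = 1, i.e. A³/T = Q²/g = 869²/9.81 = 76980.
Trying y = 4.68 m: A³/T = 20100 — too small.
Trying y = 6.32 m: A³/T = 77000 — ≈ 76980.

y_c = 6.32 m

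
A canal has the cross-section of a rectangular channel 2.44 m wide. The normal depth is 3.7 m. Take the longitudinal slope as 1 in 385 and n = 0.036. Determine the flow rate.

Flow area A = b·y = 2.44 × 3.7 = 9.028 m². Wetted perimeter P = b + 2y = 2.44 + 2×3.7 = 9.84 m.
Hydraulic radius R = A/P = 9.028/9.84 = 0.9175 m.
Manning's equation: Q = (1/n) A R^(2/3) S^(1/2) = (1/0.036) × 9.028 × 0.9175^(2/3) × 0.002597^(1/2) = 12.1 m³/s.

Q = 12.1 m³/s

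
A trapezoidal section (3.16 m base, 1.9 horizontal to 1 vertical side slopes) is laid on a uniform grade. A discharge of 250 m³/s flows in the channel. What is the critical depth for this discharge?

y_c = 4.37 m

At critical depth, Q² T / (g A³) = 1, i.e. A³/T = Q²/g = 250²/9.81 = 6371.
Trying y = 3.84 m: A³/T = 3646 — low.
Trying y = 5.19 m: A³/T = 13490 — high.
Trying y = 4.37 m: A³/T = 6359 — close enough.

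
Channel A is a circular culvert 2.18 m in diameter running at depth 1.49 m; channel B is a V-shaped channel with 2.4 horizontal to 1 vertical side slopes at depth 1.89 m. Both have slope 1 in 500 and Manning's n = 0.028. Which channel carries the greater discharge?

Channel A: For a circular section of diameter D = 2.18 m at depth y = 1.49 m, the central angle is θ = 2 arccos(1 − 2y/D) = 3.893 rad. Then A = (D²/8)(θ − sin θ) = 2.718 m² and P = Dθ/2 = 4.243 m. Hydraulic radius R = A/P = 2.718/4.243 = 0.6406 m. Q_A = (1/0.028)·2.718·0.6406^(2/3)·√0.002 = 3.226 m³/s.
Channel B: For a triangular section with side slope z = 2.4: A = zy² = 2.4×1.89² = 8.573 m²; P = 2y√(1+z²) = 2×1.89×2.6 = 9.828 m. Hydraulic radius R = A/P = 8.573/9.828 = 0.8723 m. Q_B = (1/0.028)·8.573·0.8723^(2/3)·√0.002 = 12.5 m³/s.
Q_A = 3.226 m³/s vs Q_B = 12.5 m³/s, so channel B carries more.

channel B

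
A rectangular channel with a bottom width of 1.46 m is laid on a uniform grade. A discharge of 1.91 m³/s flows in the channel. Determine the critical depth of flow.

y_c = 0.559 m

For a rectangular channel, critical depth y_c = (q²/g)^(1/3) where q = Q/b = 1.91/1.46 = 1.308 m²/s.
So y_c = (1.308²/9.81)^(1/3) = 0.559 m.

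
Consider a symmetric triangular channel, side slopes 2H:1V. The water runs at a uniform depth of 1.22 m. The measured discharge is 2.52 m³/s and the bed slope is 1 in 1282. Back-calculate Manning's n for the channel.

n = 0.022

For a triangular section with side slope z = 2: A = zy² = 2×1.22² = 2.977 m²; P = 2y√(1+z²) = 2×1.22×2.236 = 5.456 m.
Hydraulic radius R = A/P = 2.977/5.456 = 0.5456 m.
Rearranging Manning's equation: n = (1/Q) A R^(2/3) S^(1/2) = (1/2.52) × 2.977 × 0.5456^(2/3) × √0.00078 = 0.022.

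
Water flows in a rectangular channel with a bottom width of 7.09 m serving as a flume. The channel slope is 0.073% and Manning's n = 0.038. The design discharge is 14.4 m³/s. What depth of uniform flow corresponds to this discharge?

Manning's equation rearranged: A R^(2/3) = nQ / (1·√S) = 0.038 × 14.4 / (√0.00073) = 20.25.
At y = 1.97 m: A R^(2/3) = 16.35 — low.
At y = 2.29 m: A R^(2/3) = 20.23 — ≈ 20.25.

y_n = 2.29 m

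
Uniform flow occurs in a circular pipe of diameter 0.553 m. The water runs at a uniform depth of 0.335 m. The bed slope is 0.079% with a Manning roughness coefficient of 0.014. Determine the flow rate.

For a circular section of diameter D = 0.553 m at depth y = 0.335 m, the central angle is θ = 2 arccos(1 − 2y/D) = 3.568 rad. Then A = (D²/8)(θ − sin θ) = 0.1522 m² and P = Dθ/2 = 0.9865 m.
Hydraulic radius R = A/P = 0.1522/0.9865 = 0.1543 m.
Manning's equation: Q = (1/n) A R^(2/3) S^(1/2) = (1/0.014) × 0.1522 × 0.1543^(2/3) × 0.00079^(1/2) = 0.0879 m³/s.

Q = 0.0879 m³/s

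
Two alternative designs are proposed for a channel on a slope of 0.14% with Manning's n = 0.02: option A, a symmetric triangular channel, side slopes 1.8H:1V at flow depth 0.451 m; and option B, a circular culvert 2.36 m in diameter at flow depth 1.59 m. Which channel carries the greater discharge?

channel B

Channel A: For a triangular section with side slope z = 1.8: A = zy² = 1.8×0.451² = 0.3661 m²; P = 2y√(1+z²) = 2×0.451×2.059 = 1.857 m. Hydraulic radius R = A/P = 0.3661/1.857 = 0.1971 m. Q_A = (1/0.02)·0.3661·0.1971^(2/3)·√0.0014 = 0.232 m³/s.
Channel B: For a circular section of diameter D = 2.36 m at depth y = 1.59 m, the central angle is θ = 2 arccos(1 − 2y/D) = 3.851 rad. Then A = (D²/8)(θ − sin θ) = 3.135 m² and P = Dθ/2 = 4.545 m. Hydraulic radius R = A/P = 3.135/4.545 = 0.6898 m. Q_B = (1/0.02)·3.135·0.6898^(2/3)·√0.0014 = 4.579 m³/s.
Q_A = 0.232 m³/s vs Q_B = 4.579 m³/s, so channel B carries more.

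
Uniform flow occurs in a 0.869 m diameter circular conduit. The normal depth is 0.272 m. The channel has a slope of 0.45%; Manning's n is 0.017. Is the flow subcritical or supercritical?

subcritical

For a circular section of diameter D = 0.869 m at depth y = 0.272 m, the central angle is θ = 2 arccos(1 − 2y/D) = 2.375 rad. Then A = (D²/8)(θ − sin θ) = 0.1587 m² and P = Dθ/2 = 1.032 m.
Hydraulic radius R = A/P = 0.1587/1.032 = 0.1538 m.
V = (1/n) R^(2/3) √S = (1/0.017) × 0.1538^(2/3) × √0.0045 = 1.133 m/s. Hydraulic depth D_h = A/T = 0.1587/0.8059 = 0.1969 m.
Froude number Fr = V/√(g·D_h) = 1.133/√(9.81×0.1969) = 0.815, which is less than 1, so the flow is subcritical.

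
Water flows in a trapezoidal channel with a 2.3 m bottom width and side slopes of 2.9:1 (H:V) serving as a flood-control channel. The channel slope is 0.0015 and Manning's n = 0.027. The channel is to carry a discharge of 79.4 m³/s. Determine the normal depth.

y_n = 3.27 m

Manning's equation rearranged: A R^(2/3) = nQ / (1·√S) = 0.027 × 79.4 / (√0.0015) = 55.35.
Try y = 2.79 m: A R^(2/3) = 37.87 — short.
Try y = 3.58 m: A R^(2/3) = 68.94 — over.
Try y = 3.27 m: A R^(2/3) = 55.38 — matches.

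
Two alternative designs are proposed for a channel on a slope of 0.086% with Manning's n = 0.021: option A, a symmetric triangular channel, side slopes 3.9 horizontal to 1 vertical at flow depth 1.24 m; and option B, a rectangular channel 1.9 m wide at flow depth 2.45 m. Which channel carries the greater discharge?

channel A

Channel A: For a triangular section with side slope z = 3.9: A = zy² = 3.9×1.24² = 5.997 m²; P = 2y√(1+z²) = 2×1.24×4.026 = 9.985 m. Hydraulic radius R = A/P = 5.997/9.985 = 0.6006 m. Q_A = (1/0.021)·5.997·0.6006^(2/3)·√0.00086 = 5.961 m³/s.
Channel B: Flow area A = b·y = 1.9 × 2.45 = 4.655 m². Wetted perimeter P = b + 2y = 1.9 + 2×2.45 = 6.8 m. Hydraulic radius R = A/P = 4.655/6.8 = 0.6846 m. Q_B = (1/0.021)·4.655·0.6846^(2/3)·√0.00086 = 5.049 m³/s.
Q_A = 5.961 m³/s vs Q_B = 5.049 m³/s, so channel A carries more.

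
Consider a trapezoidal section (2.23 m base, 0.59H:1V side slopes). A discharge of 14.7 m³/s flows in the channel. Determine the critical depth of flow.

y_c = 1.44 m

At critical depth, Q² T / (g A³) = 1, i.e. A³/T = Q²/g = 14.7²/9.81 = 22.03.
Try y = 1.01 m: A³/T = 6.795 — low.
Try y = 1.84 m: A³/T = 51.59 — high.
Try y = 1.44 m: A³/T = 22.2 — matches.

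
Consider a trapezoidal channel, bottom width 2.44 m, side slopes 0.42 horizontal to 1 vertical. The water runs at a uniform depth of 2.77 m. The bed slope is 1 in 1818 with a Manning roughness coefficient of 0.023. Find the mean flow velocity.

V = 1.14 m/s

With bottom width b = 2.44 m and side slope z = 0.42: A = (b + zy)y = (2.44 + 0.42×2.77)×2.77 = 9.981 m²; P = b + 2y√(1+z²) = 2.44 + 2×2.77×1.085 = 8.449 m.
Hydraulic radius R = A/P = 9.981/8.449 = 1.181 m.
From Manning's equation, V = (1/n) R^(2/3) S^(1/2) = (1/0.023) × 1.181^(2/3) × 0.0005501^(1/2) = 1.14 m/s.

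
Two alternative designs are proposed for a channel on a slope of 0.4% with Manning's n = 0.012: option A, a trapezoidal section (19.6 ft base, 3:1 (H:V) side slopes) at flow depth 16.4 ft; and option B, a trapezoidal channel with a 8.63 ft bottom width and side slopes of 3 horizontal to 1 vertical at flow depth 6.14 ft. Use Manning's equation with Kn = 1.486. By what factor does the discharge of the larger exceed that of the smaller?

12.9

Channel A: With bottom width b = 19.6 ft and side slope z = 3: A = (b + zy)y = (19.6 + 3×16.4)×16.4 = 1128 ft²; P = b + 2y√(1+z²) = 19.6 + 2×16.4×3.162 = 123.3 ft. Hydraulic radius R = A/P = 1128/123.3 = 9.149 ft. Q_A = (1.486/0.012)·1128·9.149^(2/3)·√0.004 = 38660 ft³/s.
Channel B: With bottom width b = 8.63 ft and side slope z = 3: A = (b + zy)y = (8.63 + 3×6.14)×6.14 = 166.1 ft²; P = b + 2y√(1+z²) = 8.63 + 2×6.14×3.162 = 47.46 ft. Hydraulic radius R = A/P = 166.1/47.46 = 3.499 ft. Q_B = (1.486/0.012)·166.1·3.499^(2/3)·√0.004 = 2998 ft³/s.
The larger discharge is 38660 ft³/s and the smaller is 2998 ft³/s; the ratio is 12.9.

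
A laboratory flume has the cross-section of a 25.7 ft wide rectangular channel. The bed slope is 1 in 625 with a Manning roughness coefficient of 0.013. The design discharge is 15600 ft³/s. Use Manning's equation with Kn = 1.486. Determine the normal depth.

y_n = 30.6 ft

Manning's equation rearranged: A R^(2/3) = nQ / (1.486·√S) = 0.013 × 15600 / (1.486 × √0.0016) = 3412.
Trying y = 27.2 ft: A R^(2/3) = 2963 — short.
Trying y = 35.8 ft: A R^(2/3) = 4114 — over.
Trying y = 30.6 ft: A R^(2/3) = 3415 — ≈ 3412.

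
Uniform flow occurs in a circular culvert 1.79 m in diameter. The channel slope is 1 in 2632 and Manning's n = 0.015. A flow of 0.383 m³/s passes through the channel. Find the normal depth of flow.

y_n = 0.543 m

Manning's equation rearranged: A R^(2/3) = nQ / (1·√S) = 0.015 × 0.383 / (√0.0003799) = 0.2947.
Try y = 0.465 m: A R^(2/3) = 0.2176 — short.
Try y = 0.621 m: A R^(2/3) = 0.3807 — over.
Try y = 0.543 m: A R^(2/3) = 0.2946 — close enough.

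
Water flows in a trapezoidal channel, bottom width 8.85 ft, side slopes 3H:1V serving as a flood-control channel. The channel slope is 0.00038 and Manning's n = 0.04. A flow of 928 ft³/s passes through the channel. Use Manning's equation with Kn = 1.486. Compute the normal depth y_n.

y_n = 10.3 ft

Manning's equation rearranged: A R^(2/3) = nQ / (1.486·√S) = 0.04 × 928 / (1.486 × √0.00038) = 1281.
Trying y = 8.1 ft: A R^(2/3) = 728.6 — too small.
Trying y = 11.2 ft: A R^(2/3) = 1564 — too large.
Trying y = 10.3 ft: A R^(2/3) = 1281 — matches.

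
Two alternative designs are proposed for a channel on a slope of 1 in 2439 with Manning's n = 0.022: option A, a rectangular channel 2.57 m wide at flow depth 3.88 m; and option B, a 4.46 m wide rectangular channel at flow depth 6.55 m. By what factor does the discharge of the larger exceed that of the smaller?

Channel A: Flow area A = b·y = 2.57 × 3.88 = 9.972 m². Wetted perimeter P = b + 2y = 2.57 + 2×3.88 = 10.33 m. Hydraulic radius R = A/P = 9.972/10.33 = 0.9653 m. Q_A = (1/0.022)·9.972·0.9653^(2/3)·√0.00041 = 8.964 m³/s.
Channel B: Flow area A = b·y = 4.46 × 6.55 = 29.21 m². Wetted perimeter P = b + 2y = 4.46 + 2×6.55 = 17.56 m. Hydraulic radius R = A/P = 29.21/17.56 = 1.664 m. Q_B = (1/0.022)·29.21·1.664^(2/3)·√0.00041 = 37.75 m³/s.
The larger discharge is 37.75 m³/s and the smaller is 8.964 m³/s; the ratio is 4.21.

4.21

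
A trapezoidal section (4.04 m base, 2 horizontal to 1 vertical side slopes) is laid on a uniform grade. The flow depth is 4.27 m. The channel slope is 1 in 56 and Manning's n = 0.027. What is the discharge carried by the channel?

Q = 466 m³/s

With bottom width b = 4.04 m and side slope z = 2: A = (b + zy)y = (4.04 + 2×4.27)×4.27 = 53.72 m²; P = b + 2y√(1+z²) = 4.04 + 2×4.27×2.236 = 23.14 m.
Hydraulic radius R = A/P = 53.72/23.14 = 2.322 m.
Manning's equation: Q = (1/n) A R^(2/3) S^(1/2) = (1/0.027) × 53.72 × 2.322^(2/3) × 0.01786^(1/2) = 466 m³/s.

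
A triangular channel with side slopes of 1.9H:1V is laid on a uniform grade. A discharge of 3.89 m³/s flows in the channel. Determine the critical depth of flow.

At critical depth, Q² T / (g A³) = 1, i.e. A³/T = Q²/g = 3.89²/9.81 = 1.543.
Trying y = 1.2 m: A³/T = 4.491 — over.
Trying y = 0.969 m: A³/T = 1.542 — close enough.

y_c = 0.969 m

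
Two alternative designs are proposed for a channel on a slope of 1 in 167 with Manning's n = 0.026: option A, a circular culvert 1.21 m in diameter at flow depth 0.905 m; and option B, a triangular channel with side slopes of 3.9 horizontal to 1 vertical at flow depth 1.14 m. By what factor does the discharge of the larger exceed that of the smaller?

Channel A: For a circular section of diameter D = 1.21 m at depth y = 0.905 m, the central angle is θ = 2 arccos(1 − 2y/D) = 4.179 rad. Then A = (D²/8)(θ − sin θ) = 0.9225 m² and P = Dθ/2 = 2.528 m. Hydraulic radius R = A/P = 0.9225/2.528 = 0.3648 m. Q_A = (1/0.026)·0.9225·0.3648^(2/3)·√0.005988 = 1.402 m³/s.
Channel B: For a triangular section with side slope z = 3.9: A = zy² = 3.9×1.14² = 5.068 m²; P = 2y√(1+z²) = 2×1.14×4.026 = 9.18 m. Hydraulic radius R = A/P = 5.068/9.18 = 0.5521 m. Q_B = (1/0.026)·5.068·0.5521^(2/3)·√0.005988 = 10.15 m³/s.
The larger discharge is 10.15 m³/s and the smaller is 1.402 m³/s; the ratio is 7.24.

7.24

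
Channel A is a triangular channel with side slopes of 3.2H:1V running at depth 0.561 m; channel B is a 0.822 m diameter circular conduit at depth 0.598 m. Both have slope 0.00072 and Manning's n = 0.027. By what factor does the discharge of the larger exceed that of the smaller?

Channel A: For a triangular section with side slope z = 3.2: A = zy² = 3.2×0.561² = 1.007 m²; P = 2y√(1+z²) = 2×0.561×3.353 = 3.762 m. Hydraulic radius R = A/P = 1.007/3.762 = 0.2677 m. Q_A = (1/0.027)·1.007·0.2677^(2/3)·√0.00072 = 0.4158 m³/s.
Channel B: For a circular section of diameter D = 0.822 m at depth y = 0.598 m, the central angle is θ = 2 arccos(1 − 2y/D) = 4.086 rad. Then A = (D²/8)(θ − sin θ) = 0.4136 m² and P = Dθ/2 = 1.679 m. Hydraulic radius R = A/P = 0.4136/1.679 = 0.2463 m. Q_B = (1/0.027)·0.4136·0.2463^(2/3)·√0.00072 = 0.1615 m³/s.
The larger discharge is 0.4158 m³/s and the smaller is 0.1615 m³/s; the ratio is 2.57.

2.57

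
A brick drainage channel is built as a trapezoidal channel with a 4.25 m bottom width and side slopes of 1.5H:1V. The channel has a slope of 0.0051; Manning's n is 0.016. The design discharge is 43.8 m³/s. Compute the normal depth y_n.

Manning's equation rearranged: A R^(2/3) = nQ / (1·√S) = 0.016 × 43.8 / (√0.0051) = 9.813.
Try y = 1.02 m: A R^(2/3) = 4.839 — too small.
Try y = 1.87 m: A R^(2/3) = 14.9 — too large.
Try y = 1.5 m: A R^(2/3) = 9.812 — matches.

y_n = 1.5 m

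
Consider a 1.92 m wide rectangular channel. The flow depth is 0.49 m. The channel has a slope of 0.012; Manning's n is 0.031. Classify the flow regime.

subcritical

Flow area A = b·y = 1.92 × 0.49 = 0.9408 m². Wetted perimeter P = b + 2y = 1.92 + 2×0.49 = 2.9 m.
Hydraulic radius R = A/P = 0.9408/2.9 = 0.3244 m.
V = (1/n) R^(2/3) √S = (1/0.031) × 0.3244^(2/3) × √0.012 = 1.668 m/s. Hydraulic depth D_h = A/T = 0.9408/1.92 = 0.49 m.
Froude number Fr = V/√(g·D_h) = 1.668/√(9.81×0.49) = 0.761, which is less than 1, so the flow is subcritical.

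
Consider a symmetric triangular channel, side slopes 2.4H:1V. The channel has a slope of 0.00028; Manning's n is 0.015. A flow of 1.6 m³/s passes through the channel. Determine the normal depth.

Manning's equation rearranged: A R^(2/3) = nQ / (1·√S) = 0.015 × 1.6 / (√0.00028) = 1.434.
Trying y = 0.694 m: A R^(2/3) = 0.5411 — too small.
Trying y = 1 m: A R^(2/3) = 1.433 — close enough.

y_n = 1 m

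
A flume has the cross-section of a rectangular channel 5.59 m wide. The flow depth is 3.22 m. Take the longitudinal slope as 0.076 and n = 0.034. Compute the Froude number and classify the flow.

Flow area A = b·y = 5.59 × 3.22 = 18 m². Wetted perimeter P = b + 2y = 5.59 + 2×3.22 = 12.03 m.
Hydraulic radius R = A/P = 18/12.03 = 1.496 m.
V = (1/n) R^(2/3) √S = (1/0.034) × 1.496^(2/3) × √0.076 = 10.61 m/s. Hydraulic depth D_h = A/T = 18/5.59 = 3.22 m.
Froude number Fr = V/√(g·D_h) = 10.61/√(9.81×3.22) = 1.89, which is greater than 1, so the flow is supercritical.

supercritical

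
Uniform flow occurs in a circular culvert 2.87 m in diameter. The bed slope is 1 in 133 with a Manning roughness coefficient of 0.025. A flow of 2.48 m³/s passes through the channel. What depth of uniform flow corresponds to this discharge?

Manning's equation rearranged: A R^(2/3) = nQ / (1·√S) = 0.025 × 2.48 / (√0.007519) = 0.715.
Try y = 0.9 m: A R^(2/3) = 1.106 — over.
Try y = 0.519 m: A R^(2/3) = 0.37 — short.
Try y = 0.72 m: A R^(2/3) = 0.7151 — ≈ 0.715.

y_n = 0.72 m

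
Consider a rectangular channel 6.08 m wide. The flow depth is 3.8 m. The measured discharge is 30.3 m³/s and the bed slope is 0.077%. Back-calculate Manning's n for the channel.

n = 0.03

Flow area A = b·y = 6.08 × 3.8 = 23.1 m². Wetted perimeter P = b + 2y = 6.08 + 2×3.8 = 13.68 m.
Hydraulic radius R = A/P = 23.1/13.68 = 1.689 m.
Rearranging Manning's equation: n = (1/Q) A R^(2/3) S^(1/2) = (1/30.3) × 23.1 × 1.689^(2/3) × √0.00077 = 0.03.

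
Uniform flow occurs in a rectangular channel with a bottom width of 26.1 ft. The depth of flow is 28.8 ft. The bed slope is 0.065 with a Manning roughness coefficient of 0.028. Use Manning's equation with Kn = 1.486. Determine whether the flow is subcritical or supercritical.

supercritical

Flow area A = b·y = 26.1 × 28.8 = 751.7 ft². Wetted perimeter P = b + 2y = 26.1 + 2×28.8 = 83.7 ft.
Hydraulic radius R = A/P = 751.7/83.7 = 8.981 ft.
V = (1.486/n) R^(2/3) √S = (1.486/0.028) × 8.981^(2/3) × √0.065 = 58.46 ft/s. Hydraulic depth D_h = A/T = 751.7/26.1 = 28.8 ft.
Froude number Fr = V/√(g·D_h) = 58.46/√(32.2×28.8) = 1.92, which is greater than 1, so the flow is supercritical.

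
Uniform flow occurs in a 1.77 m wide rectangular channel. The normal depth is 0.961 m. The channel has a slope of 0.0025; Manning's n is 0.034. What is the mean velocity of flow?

V = 0.877 m/s

Flow area A = b·y = 1.77 × 0.961 = 1.701 m². Wetted perimeter P = b + 2y = 1.77 + 2×0.961 = 3.692 m.
Hydraulic radius R = A/P = 1.701/3.692 = 0.4607 m.
From Manning's equation, V = (1/n) R^(2/3) S^(1/2) = (1/0.034) × 0.4607^(2/3) × 0.0025^(1/2) = 0.877 m/s.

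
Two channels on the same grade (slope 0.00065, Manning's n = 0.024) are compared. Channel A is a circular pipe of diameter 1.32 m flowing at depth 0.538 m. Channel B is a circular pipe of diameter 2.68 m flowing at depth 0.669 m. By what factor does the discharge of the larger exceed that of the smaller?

Channel A: For a circular section of diameter D = 1.32 m at depth y = 0.538 m, the central angle is θ = 2 arccos(1 − 2y/D) = 2.77 rad. Then A = (D²/8)(θ − sin θ) = 0.5241 m² and P = Dθ/2 = 1.828 m. Hydraulic radius R = A/P = 0.5241/1.828 = 0.2867 m. Q_A = (1/0.024)·0.5241·0.2867^(2/3)·√0.00065 = 0.2421 m³/s.
Channel B: For a circular section of diameter D = 2.68 m at depth y = 0.669 m, the central angle is θ = 2 arccos(1 − 2y/D) = 2.093 rad. Then A = (D²/8)(θ − sin θ) = 1.101 m² and P = Dθ/2 = 2.804 m. Hydraulic radius R = A/P = 1.101/2.804 = 0.3925 m. Q_B = (1/0.024)·1.101·0.3925^(2/3)·√0.00065 = 0.6267 m³/s.
The larger discharge is 0.6267 m³/s and the smaller is 0.2421 m³/s; the ratio is 2.59.

2.59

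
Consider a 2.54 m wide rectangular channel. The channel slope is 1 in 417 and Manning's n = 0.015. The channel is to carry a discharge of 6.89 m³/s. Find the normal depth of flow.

Manning's equation rearranged: A R^(2/3) = nQ / (1·√S) = 0.015 × 6.89 / (√0.002398) = 2.11.
At y = 1.38 m: A R^(2/3) = 2.661 — too large.
At y = 0.986 m: A R^(2/3) = 1.691 — too small.
At y = 1.16 m: A R^(2/3) = 2.111 — close enough.

y_n = 1.16 m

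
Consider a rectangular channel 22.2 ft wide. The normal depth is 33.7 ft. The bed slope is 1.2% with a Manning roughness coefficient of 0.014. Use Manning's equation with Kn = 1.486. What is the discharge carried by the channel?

Q = 35800 ft³/s

Flow area A = b·y = 22.2 × 33.7 = 748.1 ft². Wetted perimeter P = b + 2y = 22.2 + 2×33.7 = 89.6 ft.
Hydraulic radius R = A/P = 748.1/89.6 = 8.35 ft.
Manning's equation: Q = (1.486/n) A R^(2/3) S^(1/2) = (1.486/0.014) × 748.1 × 8.35^(2/3) × 0.012^(1/2) = 35800 ft³/s.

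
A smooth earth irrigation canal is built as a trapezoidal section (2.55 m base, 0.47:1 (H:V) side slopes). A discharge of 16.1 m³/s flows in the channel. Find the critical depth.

At critical depth, Q² T / (g A³) = 1, i.e. A³/T = Q²/g = 16.1²/9.81 = 26.42.
Try y = 1.1 m: A³/T = 10.71 — low.
Try y = 1.57 m: A³/T = 34.17 — high.
Try y = 1.45 m: A³/T = 26.29 — ≈ 26.42.

y_c = 1.45 m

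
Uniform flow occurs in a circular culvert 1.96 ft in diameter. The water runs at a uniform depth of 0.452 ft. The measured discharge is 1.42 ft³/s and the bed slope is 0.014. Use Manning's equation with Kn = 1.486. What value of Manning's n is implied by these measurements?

n = 0.0271

For a circular section of diameter D = 1.96 ft at depth y = 0.452 ft, the central angle is θ = 2 arccos(1 − 2y/D) = 2.004 rad. Then A = (D²/8)(θ − sin θ) = 0.5262 ft² and P = Dθ/2 = 1.964 ft.
Hydraulic radius R = A/P = 0.5262/1.964 = 0.268 ft.
Rearranging Manning's equation: n = (1.486/Q) A R^(2/3) S^(1/2) = (1.486/1.42) × 0.5262 × 0.268^(2/3) × √0.014 = 0.0271.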